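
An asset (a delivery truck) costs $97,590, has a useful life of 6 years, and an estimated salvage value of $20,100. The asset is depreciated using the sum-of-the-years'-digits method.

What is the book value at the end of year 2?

Depreciable base = $97,590 − $20,100 = $77,490.
Sum of the years' digits = 6+5+4+3+2+1 = 21.
Year 1: $77,490 × 6/21 = $22,140. Book value $75,450.
Year 2: $77,490 × 5/21 = $18,450. Book value $57,000.

$57,000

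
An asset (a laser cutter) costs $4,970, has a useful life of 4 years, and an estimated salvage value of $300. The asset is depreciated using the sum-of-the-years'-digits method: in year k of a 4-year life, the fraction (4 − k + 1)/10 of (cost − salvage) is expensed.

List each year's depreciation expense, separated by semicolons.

Depreciable base = $4,970 − $300 = $4,670.
Sum of the years' digits = 4+3+2+1 = 10.
Year 1: $4,670 × 4/10 = $1,868. Book value $3,102.
Year 2: $4,670 × 3/10 = $1,401. Book value $1,701.
Year 3: $4,670 × 2/10 = $934. Book value $767.
Year 4: $4,670 × 1/10 = $467. Book value $300.

$1,868; $1,401; $934; $467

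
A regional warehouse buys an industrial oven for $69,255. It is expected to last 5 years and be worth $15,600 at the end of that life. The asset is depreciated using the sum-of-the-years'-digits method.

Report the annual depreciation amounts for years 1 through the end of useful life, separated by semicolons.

$17,885; $14,308; $10,731; $7,154; $3,577

Depreciable base = $69,255 − $15,600 = $53,655.
Sum of the years' digits = 5+4+3+2+1 = 15.
Year 1: $53,655 × 5/15 = $17,885. Book value $51,370.
Year 2: $53,655 × 4/15 = $14,308. Book value $37,062.
Year 3: $53,655 × 3/15 = $10,731. Book value $26,331.
Year 4: $53,655 × 2/15 = $7,154. Book value $19,177.
Year 5: $53,655 × 1/15 = $3,577. Book value $15,600.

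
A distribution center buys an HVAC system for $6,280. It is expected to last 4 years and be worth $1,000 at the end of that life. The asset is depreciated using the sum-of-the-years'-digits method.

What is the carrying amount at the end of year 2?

$2,584

Depreciable base = $6,280 − $1,000 = $5,280.
Sum of the years' digits = 4+3+2+1 = 10.
Year 1: $5,280 × 4/10 = $2,112. Book value $4,168.
Year 2: $5,280 × 3/10 = $1,584. Book value $2,584.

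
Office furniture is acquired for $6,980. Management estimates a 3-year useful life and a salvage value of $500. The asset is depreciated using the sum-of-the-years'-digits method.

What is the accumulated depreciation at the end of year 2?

Depreciable base = $6,980 − $500 = $6,480.
Sum of the years' digits = 3+2+1 = 6.
Year 1: $6,480 × 3/6 = $3,240. Book value $3,740.
Year 2: $6,480 × 2/6 = $2,160. Book value $1,580.
Accumulated through year 2 = $6,980 − $1,580 = $5,400.

$5,400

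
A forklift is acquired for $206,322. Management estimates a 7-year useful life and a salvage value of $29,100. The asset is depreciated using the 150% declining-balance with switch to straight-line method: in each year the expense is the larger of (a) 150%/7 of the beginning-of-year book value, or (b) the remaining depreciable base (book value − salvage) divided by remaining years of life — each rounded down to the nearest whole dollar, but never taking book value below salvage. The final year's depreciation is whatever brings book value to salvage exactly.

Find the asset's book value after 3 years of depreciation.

$100,079

Depreciable base = $206,322 − $29,100 = $177,222.
Year 1: DB = ⌊$206,322 × 150%/7⌋ = $44,211; SL = ⌊$177,222/7⌋ = $25,317 → take DB $44,211. Book value $162,111.
Year 2: DB = ⌊$162,111 × 150%/7⌋ = $34,738; SL = ⌊$133,011/6⌋ = $22,168 → take DB $34,738. Book value $127,373.
Year 3: DB = ⌊$127,373 × 150%/7⌋ = $27,294; SL = ⌊$98,273/5⌋ = $19,654 → take DB $27,294. Book value $100,079.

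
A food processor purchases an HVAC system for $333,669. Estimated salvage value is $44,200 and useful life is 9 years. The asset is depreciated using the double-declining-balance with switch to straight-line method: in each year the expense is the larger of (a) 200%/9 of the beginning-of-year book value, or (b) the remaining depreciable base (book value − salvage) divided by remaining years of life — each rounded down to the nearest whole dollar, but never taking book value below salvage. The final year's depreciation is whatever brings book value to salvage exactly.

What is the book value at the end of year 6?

$73,868

Depreciable base = $333,669 − $44,200 = $289,469.
Year 1: DB = ⌊$333,669 × 200%/9⌋ = $74,148; SL = ⌊$289,469/9⌋ = $32,163 → take DB $74,148. Book value $259,521.
Year 2: DB = ⌊$259,521 × 200%/9⌋ = $57,671; SL = ⌊$215,321/8⌋ = $26,915 → take DB $57,671. Book value $201,850.
Year 3: DB = ⌊$201,850 × 200%/9⌋ = $44,855; SL = ⌊$157,650/7⌋ = $22,521 → take DB $44,855. Book value $156,995.
Year 4: DB = ⌊$156,995 × 200%/9⌋ = $34,887; SL = ⌊$112,795/6⌋ = $18,799 → take DB $34,887. Book value $122,108.
Year 5: DB = ⌊$122,108 × 200%/9⌋ = $27,135; SL = ⌊$77,908/5⌋ = $15,581 → take DB $27,135. Book value $94,973.
Year 6: DB = ⌊$94,973 × 200%/9⌋ = $21,105; SL = ⌊$50,773/4⌋ = $12,693 → take DB $21,105. Book value $73,868.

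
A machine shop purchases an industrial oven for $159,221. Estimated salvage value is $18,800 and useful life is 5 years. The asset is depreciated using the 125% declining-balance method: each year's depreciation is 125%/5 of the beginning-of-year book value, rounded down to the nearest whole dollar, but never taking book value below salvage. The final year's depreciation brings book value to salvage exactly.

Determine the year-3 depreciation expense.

$22,390

Depreciable base = $159,221 − $18,800 = $140,421.
Year 1: ⌊$159,221 × 125%/5⌋ = $39,805. Book value $119,416.
Year 2: ⌊$119,416 × 125%/5⌋ = $29,854. Book value $89,562.
Year 3: ⌊$89,562 × 125%/5⌋ = $22,390. Book value $67,172.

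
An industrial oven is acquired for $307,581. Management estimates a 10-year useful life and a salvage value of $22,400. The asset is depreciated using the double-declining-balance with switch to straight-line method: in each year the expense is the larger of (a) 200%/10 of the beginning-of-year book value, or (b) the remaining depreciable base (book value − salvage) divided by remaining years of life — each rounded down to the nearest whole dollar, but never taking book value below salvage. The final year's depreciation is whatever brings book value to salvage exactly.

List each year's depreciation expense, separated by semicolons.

$61,516; $49,213; $39,370; $31,496; $25,197; $20,157; $16,126; $14,035; $14,035; $14,036

Depreciable base = $307,581 − $22,400 = $285,181.
Year 1: DB = ⌊$307,581 × 200%/10⌋ = $61,516; SL = ⌊$285,181/10⌋ = $28,518 → take DB $61,516. Book value $246,065.
Year 2: DB = ⌊$246,065 × 200%/10⌋ = $49,213; SL = ⌊$223,665/9⌋ = $24,851 → take DB $49,213. Book value $196,852.
Year 3: DB = ⌊$196,852 × 200%/10⌋ = $39,370; SL = ⌊$174,452/8⌋ = $21,806 → take DB $39,370. Book value $157,482.
Year 4: DB = ⌊$157,482 × 200%/10⌋ = $31,496; SL = ⌊$135,082/7⌋ = $19,297 → take DB $31,496. Book value $125,986.
Year 5: DB = ⌊$125,986 × 200%/10⌋ = $25,197; SL = ⌊$103,586/6⌋ = $17,264 → take DB $25,197. Book value $100,789.
Year 6: DB = ⌊$100,789 × 200%/10⌋ = $20,157; SL = ⌊$78,389/5⌋ = $15,677 → take DB $20,157. Book value $80,632.
Year 7: DB = ⌊$80,632 × 200%/10⌋ = $16,126; SL = ⌊$58,232/4⌋ = $14,558 → take DB $16,126. Book value $64,506.
Year 8: DB = ⌊$64,506 × 200%/10⌋ = $12,901; SL = ⌊$42,106/3⌋ = $14,035 → take SL $14,035. Book value $50,471.
Year 9: DB = ⌊$50,471 × 200%/10⌋ = $10,094; SL = ⌊$28,071/2⌋ = $14,035 → take SL $14,035. Book value $36,436.
Year 10 (final): $36,436 − $22,400 = $14,036. Book value $22,400.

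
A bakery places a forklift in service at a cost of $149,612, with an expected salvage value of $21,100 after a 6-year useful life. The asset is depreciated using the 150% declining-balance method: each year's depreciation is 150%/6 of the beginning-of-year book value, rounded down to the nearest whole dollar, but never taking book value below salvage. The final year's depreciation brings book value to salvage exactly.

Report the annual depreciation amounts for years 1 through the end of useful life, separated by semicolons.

$37,403; $28,052; $21,039; $15,779; $11,834; $14,405

Depreciable base = $149,612 − $21,100 = $128,512.
Year 1: ⌊$149,612 × 150%/6⌋ = $37,403. Book value $112,209.
Year 2: ⌊$112,209 × 150%/6⌋ = $28,052. Book value $84,157.
Year 3: ⌊$84,157 × 150%/6⌋ = $21,039. Book value $63,118.
Year 4: ⌊$63,118 × 150%/6⌋ = $15,779. Book value $47,339.
Year 5: ⌊$47,339 × 150%/6⌋ = $11,834. Book value $35,505.
Year 6 (final): $35,505 − $21,100 = $14,405. Book value $21,100.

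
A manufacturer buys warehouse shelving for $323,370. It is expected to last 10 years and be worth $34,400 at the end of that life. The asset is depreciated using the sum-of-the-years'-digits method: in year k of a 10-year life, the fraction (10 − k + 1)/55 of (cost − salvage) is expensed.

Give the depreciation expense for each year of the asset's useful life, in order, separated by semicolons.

$52,540; $47,286; $42,032; $36,778; $31,524; $26,270; $21,016; $15,762; $10,508; $5,254

Depreciable base = $323,370 − $34,400 = $288,970.
Sum of the years' digits = 10+9+8+7+6+5+4+3+2+1 = 55.
Year 1: $288,970 × 10/55 = $52,540. Book value $270,830.
Year 2: $288,970 × 9/55 = $47,286. Book value $223,544.
Year 3: $288,970 × 8/55 = $42,032. Book value $181,512.
Year 4: $288,970 × 7/55 = $36,778. Book value $144,734.
Year 5: $288,970 × 6/55 = $31,524. Book value $113,210.
Year 6: $288,970 × 5/55 = $26,270. Book value $86,940.
Year 7: $288,970 × 4/55 = $21,016. Book value $65,924.
Year 8: $288,970 × 3/55 = $15,762. Book value $50,162.
Year 9: $288,970 × 2/55 = $10,508. Book value $39,654.
Year 10: $288,970 × 1/55 = $5,254. Book value $34,400.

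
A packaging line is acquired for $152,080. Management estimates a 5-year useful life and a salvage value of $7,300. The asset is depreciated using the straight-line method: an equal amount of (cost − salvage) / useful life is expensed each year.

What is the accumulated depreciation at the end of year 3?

$86,868

Depreciable base = $152,080 − $7,300 = $144,780.
Annual expense = $144,780 / 5 = $28,956.
End of year 1: book value $123,124.
End of year 2: book value $94,168.
End of year 3: book value $65,212.
Accumulated through year 3 = $152,080 − $65,212 = $86,868.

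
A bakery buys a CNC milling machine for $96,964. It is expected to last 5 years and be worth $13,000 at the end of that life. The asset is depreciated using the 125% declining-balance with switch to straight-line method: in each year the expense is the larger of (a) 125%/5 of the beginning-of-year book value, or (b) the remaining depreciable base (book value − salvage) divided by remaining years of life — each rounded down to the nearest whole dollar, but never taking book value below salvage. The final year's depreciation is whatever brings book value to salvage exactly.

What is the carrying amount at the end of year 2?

Depreciable base = $96,964 − $13,000 = $83,964.
Year 1: DB = ⌊$96,964 × 125%/5⌋ = $24,241; SL = ⌊$83,964/5⌋ = $16,792 → take DB $24,241. Book value $72,723.
Year 2: DB = ⌊$72,723 × 125%/5⌋ = $18,180; SL = ⌊$59,723/4⌋ = $14,930 → take DB $18,180. Book value $54,543.

$54,543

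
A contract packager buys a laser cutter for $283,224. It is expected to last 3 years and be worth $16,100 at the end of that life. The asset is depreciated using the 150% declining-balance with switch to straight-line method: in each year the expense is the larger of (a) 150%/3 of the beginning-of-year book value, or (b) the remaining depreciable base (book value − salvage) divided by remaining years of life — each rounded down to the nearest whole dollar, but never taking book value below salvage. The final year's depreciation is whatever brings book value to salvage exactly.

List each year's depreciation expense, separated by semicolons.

Depreciable base = $283,224 − $16,100 = $267,124.
Year 1: DB = ⌊$283,224 × 150%/3⌋ = $141,612; SL = ⌊$267,124/3⌋ = $89,041 → take DB $141,612. Book value $141,612.
Year 2: DB = ⌊$141,612 × 150%/3⌋ = $70,806; SL = ⌊$125,512/2⌋ = $62,756 → take DB $70,806. Book value $70,806.
Year 3 (final): $70,806 − $16,100 = $54,706. Book value $16,100.

$141,612; $70,806; $54,706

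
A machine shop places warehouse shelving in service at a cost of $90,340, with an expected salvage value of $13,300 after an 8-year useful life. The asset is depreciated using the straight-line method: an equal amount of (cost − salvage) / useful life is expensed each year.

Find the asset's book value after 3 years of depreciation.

Depreciable base = $90,340 − $13,300 = $77,040.
Annual expense = $77,040 / 8 = $9,630.
End of year 1: book value $80,710.
End of year 2: book value $71,080.
End of year 3: book value $61,450.

$61,450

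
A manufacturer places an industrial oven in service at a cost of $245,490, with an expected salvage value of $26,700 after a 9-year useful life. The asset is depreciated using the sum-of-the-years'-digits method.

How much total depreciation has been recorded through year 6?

$189,618

Depreciable base = $245,490 − $26,700 = $218,790.
Sum of the years' digits = 9+8+7+6+5+4+3+2+1 = 45.
Year 1: $218,790 × 9/45 = $43,758. Book value $201,732.
Year 2: $218,790 × 8/45 = $38,896. Book value $162,836.
Year 3: $218,790 × 7/45 = $34,034. Book value $128,802.
Year 4: $218,790 × 6/45 = $29,172. Book value $99,630.
Year 5: $218,790 × 5/45 = $24,310. Book value $75,320.
Year 6: $218,790 × 4/45 = $19,448. Book value $55,872.
Accumulated through year 6 = $245,490 − $55,872 = $189,618.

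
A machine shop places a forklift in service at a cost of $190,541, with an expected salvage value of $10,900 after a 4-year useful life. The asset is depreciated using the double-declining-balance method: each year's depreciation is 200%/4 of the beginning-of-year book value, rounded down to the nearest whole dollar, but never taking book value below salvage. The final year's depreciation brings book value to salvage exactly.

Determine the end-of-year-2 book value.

$47,636

Depreciable base = $190,541 − $10,900 = $179,641.
Year 1: ⌊$190,541 × 200%/4⌋ = $95,270. Book value $95,271.
Year 2: ⌊$95,271 × 200%/4⌋ = $47,635. Book value $47,636.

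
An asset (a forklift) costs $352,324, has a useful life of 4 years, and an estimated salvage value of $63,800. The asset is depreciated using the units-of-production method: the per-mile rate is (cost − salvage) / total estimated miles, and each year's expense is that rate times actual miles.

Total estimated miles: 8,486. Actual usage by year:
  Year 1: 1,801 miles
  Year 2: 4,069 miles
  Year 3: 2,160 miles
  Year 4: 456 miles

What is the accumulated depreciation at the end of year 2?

Depreciable base = $352,324 − $63,800 = $288,524.
Rate = $288,524 / 8,486 miles = $34 per mile.
Year 1: 1,801 × $34 = $61,234. Book value $291,090.
Year 2: 4,069 × $34 = $138,346. Book value $152,744.
Accumulated through year 2 = $352,324 − $152,744 = $199,580.

$199,580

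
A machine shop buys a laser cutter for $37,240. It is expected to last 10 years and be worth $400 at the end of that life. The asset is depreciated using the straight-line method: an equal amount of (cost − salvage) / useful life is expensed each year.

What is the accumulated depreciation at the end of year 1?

$3,684

Depreciable base = $37,240 − $400 = $36,840.
Annual expense = $36,840 / 10 = $3,684.
End of year 1: book value $33,556.
Accumulated through year 1 = $37,240 − $33,556 = $3,684.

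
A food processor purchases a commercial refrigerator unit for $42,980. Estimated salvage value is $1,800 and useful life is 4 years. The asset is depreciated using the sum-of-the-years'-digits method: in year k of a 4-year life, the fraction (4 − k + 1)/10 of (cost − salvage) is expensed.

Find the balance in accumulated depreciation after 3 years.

Depreciable base = $42,980 − $1,800 = $41,180.
Sum of the years' digits = 4+3+2+1 = 10.
Year 1: $41,180 × 4/10 = $16,472. Book value $26,508.
Year 2: $41,180 × 3/10 = $12,354. Book value $14,154.
Year 3: $41,180 × 2/10 = $8,236. Book value $5,918.
Accumulated through year 3 = $42,980 − $5,918 = $37,062.

$37,062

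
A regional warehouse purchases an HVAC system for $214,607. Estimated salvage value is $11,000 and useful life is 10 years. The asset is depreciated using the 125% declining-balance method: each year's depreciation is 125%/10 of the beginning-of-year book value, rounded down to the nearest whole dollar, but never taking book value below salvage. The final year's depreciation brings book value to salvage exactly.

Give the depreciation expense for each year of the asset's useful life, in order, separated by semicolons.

Depreciable base = $214,607 − $11,000 = $203,607.
Year 1: ⌊$214,607 × 125%/10⌋ = $26,825. Book value $187,782.
Year 2: ⌊$187,782 × 125%/10⌋ = $23,472. Book value $164,310.
Year 3: ⌊$164,310 × 125%/10⌋ = $20,538. Book value $143,772.
Year 4: ⌊$143,772 × 125%/10⌋ = $17,971. Book value $125,801.
Year 5: ⌊$125,801 × 125%/10⌋ = $15,725. Book value $110,076.
Year 6: ⌊$110,076 × 125%/10⌋ = $13,759. Book value $96,317.
Year 7: ⌊$96,317 × 125%/10⌋ = $12,039. Book value $84,278.
Year 8: ⌊$84,278 × 125%/10⌋ = $10,534. Book value $73,744.
Year 9: ⌊$73,744 × 125%/10⌋ = $9,218. Book value $64,526.
Year 10 (final): $64,526 − $11,000 = $53,526. Book value $11,000.

$26,825; $23,472; $20,538; $17,971; $15,725; $13,759; $12,039; $10,534; $9,218; $53,526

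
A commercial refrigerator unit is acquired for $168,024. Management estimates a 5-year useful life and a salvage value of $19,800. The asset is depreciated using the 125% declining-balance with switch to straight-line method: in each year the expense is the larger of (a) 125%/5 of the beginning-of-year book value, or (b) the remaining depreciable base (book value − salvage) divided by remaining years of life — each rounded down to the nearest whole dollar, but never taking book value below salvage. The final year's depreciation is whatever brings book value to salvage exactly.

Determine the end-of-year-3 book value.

$69,610

Depreciable base = $168,024 − $19,800 = $148,224.
Year 1: DB = ⌊$168,024 × 125%/5⌋ = $42,006; SL = ⌊$148,224/5⌋ = $29,644 → take DB $42,006. Book value $126,018.
Year 2: DB = ⌊$126,018 × 125%/5⌋ = $31,504; SL = ⌊$106,218/4⌋ = $26,554 → take DB $31,504. Book value $94,514.
Year 3: DB = ⌊$94,514 × 125%/5⌋ = $23,628; SL = ⌊$74,714/3⌋ = $24,904 → take SL $24,904. Book value $69,610.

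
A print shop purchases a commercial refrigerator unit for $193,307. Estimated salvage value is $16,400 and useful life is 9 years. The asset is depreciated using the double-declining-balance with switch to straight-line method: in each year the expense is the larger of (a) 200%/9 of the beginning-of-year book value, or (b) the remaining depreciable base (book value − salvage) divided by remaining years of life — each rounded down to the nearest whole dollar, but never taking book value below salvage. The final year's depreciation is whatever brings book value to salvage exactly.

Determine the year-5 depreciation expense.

Depreciable base = $193,307 − $16,400 = $176,907.
Year 1: DB = ⌊$193,307 × 200%/9⌋ = $42,957; SL = ⌊$176,907/9⌋ = $19,656 → take DB $42,957. Book value $150,350.
Year 2: DB = ⌊$150,350 × 200%/9⌋ = $33,411; SL = ⌊$133,950/8⌋ = $16,743 → take DB $33,411. Book value $116,939.
Year 3: DB = ⌊$116,939 × 200%/9⌋ = $25,986; SL = ⌊$100,539/7⌋ = $14,362 → take DB $25,986. Book value $90,953.
Year 4: DB = ⌊$90,953 × 200%/9⌋ = $20,211; SL = ⌊$74,553/6⌋ = $12,425 → take DB $20,211. Book value $70,742.
Year 5: DB = ⌊$70,742 × 200%/9⌋ = $15,720; SL = ⌊$54,342/5⌋ = $10,868 → take DB $15,720. Book value $55,022.

$15,720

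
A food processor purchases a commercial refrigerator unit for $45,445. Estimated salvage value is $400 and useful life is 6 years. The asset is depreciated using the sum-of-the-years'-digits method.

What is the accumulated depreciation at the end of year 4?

Depreciable base = $45,445 − $400 = $45,045.
Sum of the years' digits = 6+5+4+3+2+1 = 21.
Year 1: $45,045 × 6/21 = $12,870. Book value $32,575.
Year 2: $45,045 × 5/21 = $10,725. Book value $21,850.
Year 3: $45,045 × 4/21 = $8,580. Book value $13,270.
Year 4: $45,045 × 3/21 = $6,435. Book value $6,835.
Accumulated through year 4 = $45,445 − $6,835 = $38,610.

$38,610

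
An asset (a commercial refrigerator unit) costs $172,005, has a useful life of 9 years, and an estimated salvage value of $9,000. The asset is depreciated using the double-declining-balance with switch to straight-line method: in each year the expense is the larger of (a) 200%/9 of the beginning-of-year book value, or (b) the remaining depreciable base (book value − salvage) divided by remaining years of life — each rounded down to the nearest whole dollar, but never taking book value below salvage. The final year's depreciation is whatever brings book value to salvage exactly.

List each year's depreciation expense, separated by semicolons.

$38,223; $29,729; $23,122; $17,984; $13,988; $10,879; $9,693; $9,693; $9,694

Depreciable base = $172,005 − $9,000 = $163,005.
Year 1: DB = ⌊$172,005 × 200%/9⌋ = $38,223; SL = ⌊$163,005/9⌋ = $18,111 → take DB $38,223. Book value $133,782.
Year 2: DB = ⌊$133,782 × 200%/9⌋ = $29,729; SL = ⌊$124,782/8⌋ = $15,597 → take DB $29,729. Book value $104,053.
Year 3: DB = ⌊$104,053 × 200%/9⌋ = $23,122; SL = ⌊$95,053/7⌋ = $13,579 → take DB $23,122. Book value $80,931.
Year 4: DB = ⌊$80,931 × 200%/9⌋ = $17,984; SL = ⌊$71,931/6⌋ = $11,988 → take DB $17,984. Book value $62,947.
Year 5: DB = ⌊$62,947 × 200%/9⌋ = $13,988; SL = ⌊$53,947/5⌋ = $10,789 → take DB $13,988. Book value $48,959.
Year 6: DB = ⌊$48,959 × 200%/9⌋ = $10,879; SL = ⌊$39,959/4⌋ = $9,989 → take DB $10,879. Book value $38,080.
Year 7: DB = ⌊$38,080 × 200%/9⌋ = $8,462; SL = ⌊$29,080/3⌋ = $9,693 → take SL $9,693. Book value $28,387.
Year 8: DB = ⌊$28,387 × 200%/9⌋ = $6,308; SL = ⌊$19,387/2⌋ = $9,693 → take SL $9,693. Book value $18,694.
Year 9 (final): $18,694 − $9,000 = $9,694. Book value $9,000.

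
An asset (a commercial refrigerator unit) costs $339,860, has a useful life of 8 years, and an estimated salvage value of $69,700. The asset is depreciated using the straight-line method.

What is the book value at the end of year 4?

Depreciable base = $339,860 − $69,700 = $270,160.
Annual expense = $270,160 / 8 = $33,770.
End of year 1: book value $306,090.
End of year 2: book value $272,320.
End of year 3: book value $238,550.
End of year 4: book value $204,780.

$204,780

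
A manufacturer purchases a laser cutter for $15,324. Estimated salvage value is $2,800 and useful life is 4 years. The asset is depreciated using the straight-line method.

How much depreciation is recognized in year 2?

$3,131

Depreciable base = $15,324 − $2,800 = $12,524.
Annual expense = $12,524 / 4 = $3,131.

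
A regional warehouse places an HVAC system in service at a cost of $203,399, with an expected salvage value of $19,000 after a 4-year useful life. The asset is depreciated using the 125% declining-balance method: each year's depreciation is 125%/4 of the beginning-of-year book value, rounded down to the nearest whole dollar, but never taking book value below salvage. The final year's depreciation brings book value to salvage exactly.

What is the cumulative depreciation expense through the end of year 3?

$137,304

Depreciable base = $203,399 − $19,000 = $184,399.
Year 1: ⌊$203,399 × 125%/4⌋ = $63,562. Book value $139,837.
Year 2: ⌊$139,837 × 125%/4⌋ = $43,699. Book value $96,138.
Year 3: ⌊$96,138 × 125%/4⌋ = $30,043. Book value $66,095.
Accumulated through year 3 = $203,399 − $66,095 = $137,304.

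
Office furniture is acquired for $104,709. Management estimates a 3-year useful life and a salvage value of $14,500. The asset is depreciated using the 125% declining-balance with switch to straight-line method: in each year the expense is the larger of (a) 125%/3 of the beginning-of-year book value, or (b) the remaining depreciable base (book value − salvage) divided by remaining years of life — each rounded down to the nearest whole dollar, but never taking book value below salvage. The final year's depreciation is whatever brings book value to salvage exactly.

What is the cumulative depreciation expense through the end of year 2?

$69,078

Depreciable base = $104,709 − $14,500 = $90,209.
Year 1: DB = ⌊$104,709 × 125%/3⌋ = $43,628; SL = ⌊$90,209/3⌋ = $30,069 → take DB $43,628. Book value $61,081.
Year 2: DB = ⌊$61,081 × 125%/3⌋ = $25,450; SL = ⌊$46,581/2⌋ = $23,290 → take DB $25,450. Book value $35,631.
Accumulated through year 2 = $104,709 − $35,631 = $69,078.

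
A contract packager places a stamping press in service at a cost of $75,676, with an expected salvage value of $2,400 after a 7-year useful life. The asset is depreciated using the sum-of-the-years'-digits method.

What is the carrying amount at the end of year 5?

Depreciable base = $75,676 − $2,400 = $73,276.
Sum of the years' digits = 7+6+5+4+3+2+1 = 28.
Year 1: $73,276 × 7/28 = $18,319. Book value $57,357.
Year 2: $73,276 × 6/28 = $15,702. Book value $41,655.
Year 3: $73,276 × 5/28 = $13,085. Book value $28,570.
Year 4: $73,276 × 4/28 = $10,468. Book value $18,102.
Year 5: $73,276 × 3/28 = $7,851. Book value $10,251.

$10,251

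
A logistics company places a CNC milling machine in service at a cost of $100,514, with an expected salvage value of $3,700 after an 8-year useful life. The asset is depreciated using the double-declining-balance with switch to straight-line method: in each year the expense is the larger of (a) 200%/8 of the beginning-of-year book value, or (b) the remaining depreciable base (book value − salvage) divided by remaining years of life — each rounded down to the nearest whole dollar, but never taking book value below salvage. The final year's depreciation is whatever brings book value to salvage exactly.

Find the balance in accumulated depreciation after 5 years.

$76,661

Depreciable base = $100,514 − $3,700 = $96,814.
Year 1: DB = ⌊$100,514 × 200%/8⌋ = $25,128; SL = ⌊$96,814/8⌋ = $12,101 → take DB $25,128. Book value $75,386.
Year 2: DB = ⌊$75,386 × 200%/8⌋ = $18,846; SL = ⌊$71,686/7⌋ = $10,240 → take DB $18,846. Book value $56,540.
Year 3: DB = ⌊$56,540 × 200%/8⌋ = $14,135; SL = ⌊$52,840/6⌋ = $8,806 → take DB $14,135. Book value $42,405.
Year 4: DB = ⌊$42,405 × 200%/8⌋ = $10,601; SL = ⌊$38,705/5⌋ = $7,741 → take DB $10,601. Book value $31,804.
Year 5: DB = ⌊$31,804 × 200%/8⌋ = $7,951; SL = ⌊$28,104/4⌋ = $7,026 → take DB $7,951. Book value $23,853.
Accumulated through year 5 = $100,514 − $23,853 = $76,661.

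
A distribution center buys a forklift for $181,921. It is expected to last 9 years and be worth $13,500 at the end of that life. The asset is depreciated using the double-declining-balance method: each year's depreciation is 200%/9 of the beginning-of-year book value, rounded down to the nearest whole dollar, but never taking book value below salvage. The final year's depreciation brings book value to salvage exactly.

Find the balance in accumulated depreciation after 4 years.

Depreciable base = $181,921 − $13,500 = $168,421.
Year 1: ⌊$181,921 × 200%/9⌋ = $40,426. Book value $141,495.
Year 2: ⌊$141,495 × 200%/9⌋ = $31,443. Book value $110,052.
Year 3: ⌊$110,052 × 200%/9⌋ = $24,456. Book value $85,596.
Year 4: ⌊$85,596 × 200%/9⌋ = $19,021. Book value $66,575.
Accumulated through year 4 = $181,921 − $66,575 = $115,346.

$115,346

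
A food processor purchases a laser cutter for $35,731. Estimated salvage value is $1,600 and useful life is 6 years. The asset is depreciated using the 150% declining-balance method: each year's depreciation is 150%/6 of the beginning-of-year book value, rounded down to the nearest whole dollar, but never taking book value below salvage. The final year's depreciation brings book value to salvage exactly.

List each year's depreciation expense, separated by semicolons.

Depreciable base = $35,731 − $1,600 = $34,131.
Year 1: ⌊$35,731 × 150%/6⌋ = $8,932. Book value $26,799.
Year 2: ⌊$26,799 × 150%/6⌋ = $6,699. Book value $20,100.
Year 3: ⌊$20,100 × 150%/6⌋ = $5,025. Book value $15,075.
Year 4: ⌊$15,075 × 150%/6⌋ = $3,768. Book value $11,307.
Year 5: ⌊$11,307 × 150%/6⌋ = $2,826. Book value $8,481.
Year 6 (final): $8,481 − $1,600 = $6,881. Book value $1,600.

$8,932; $6,699; $5,025; $3,768; $2,826; $6,881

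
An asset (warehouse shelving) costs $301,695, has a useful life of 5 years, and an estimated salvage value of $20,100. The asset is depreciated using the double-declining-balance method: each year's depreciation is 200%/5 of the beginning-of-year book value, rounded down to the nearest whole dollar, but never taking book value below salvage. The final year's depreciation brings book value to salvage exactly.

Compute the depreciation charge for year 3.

$43,444

Depreciable base = $301,695 − $20,100 = $281,595.
Year 1: ⌊$301,695 × 200%/5⌋ = $120,678. Book value $181,017.
Year 2: ⌊$181,017 × 200%/5⌋ = $72,406. Book value $108,611.
Year 3: ⌊$108,611 × 200%/5⌋ = $43,444. Book value $65,167.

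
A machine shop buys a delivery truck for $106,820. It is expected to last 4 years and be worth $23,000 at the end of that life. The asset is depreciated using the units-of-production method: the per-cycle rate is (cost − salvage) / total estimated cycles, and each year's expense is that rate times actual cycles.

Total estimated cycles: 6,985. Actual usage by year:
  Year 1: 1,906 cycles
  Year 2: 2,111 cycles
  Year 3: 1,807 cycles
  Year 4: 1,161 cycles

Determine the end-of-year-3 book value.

$36,932

Depreciable base = $106,820 − $23,000 = $83,820.
Rate = $83,820 / 6,985 cycles = $12 per cycle.
Year 1: 1,906 × $12 = $22,872. Book value $83,948.
Year 2: 2,111 × $12 = $25,332. Book value $58,616.
Year 3: 1,807 × $12 = $21,684. Book value $36,932.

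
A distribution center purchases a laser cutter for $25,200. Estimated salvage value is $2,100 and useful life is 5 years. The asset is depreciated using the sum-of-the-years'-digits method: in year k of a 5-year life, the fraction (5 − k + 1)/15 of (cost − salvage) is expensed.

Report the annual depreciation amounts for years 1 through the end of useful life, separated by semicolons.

Depreciable base = $25,200 − $2,100 = $23,100.
Sum of the years' digits = 5+4+3+2+1 = 15.
Year 1: $23,100 × 5/15 = $7,700. Book value $17,500.
Year 2: $23,100 × 4/15 = $6,160. Book value $11,340.
Year 3: $23,100 × 3/15 = $4,620. Book value $6,720.
Year 4: $23,100 × 2/15 = $3,080. Book value $3,640.
Year 5: $23,100 × 1/15 = $1,540. Book value $2,100.

$7,700; $6,160; $4,620; $3,080; $1,540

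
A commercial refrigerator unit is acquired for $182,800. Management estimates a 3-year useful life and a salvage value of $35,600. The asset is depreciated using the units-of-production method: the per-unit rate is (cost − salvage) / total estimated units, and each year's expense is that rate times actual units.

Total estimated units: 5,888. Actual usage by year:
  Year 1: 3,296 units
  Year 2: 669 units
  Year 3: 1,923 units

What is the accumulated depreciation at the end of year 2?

$99,125

Depreciable base = $182,800 − $35,600 = $147,200.
Rate = $147,200 / 5,888 units = $25 per unit.
Year 1: 3,296 × $25 = $82,400. Book value $100,400.
Year 2: 669 × $25 = $16,725. Book value $83,675.
Accumulated through year 2 = $182,800 − $83,675 = $99,125.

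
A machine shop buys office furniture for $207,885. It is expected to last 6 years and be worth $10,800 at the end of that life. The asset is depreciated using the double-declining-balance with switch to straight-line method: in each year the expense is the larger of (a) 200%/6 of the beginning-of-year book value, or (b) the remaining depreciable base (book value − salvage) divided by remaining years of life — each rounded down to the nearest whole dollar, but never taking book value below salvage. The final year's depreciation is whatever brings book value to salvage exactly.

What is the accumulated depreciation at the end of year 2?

Depreciable base = $207,885 − $10,800 = $197,085.
Year 1: DB = ⌊$207,885 × 200%/6⌋ = $69,295; SL = ⌊$197,085/6⌋ = $32,847 → take DB $69,295. Book value $138,590.
Year 2: DB = ⌊$138,590 × 200%/6⌋ = $46,196; SL = ⌊$127,790/5⌋ = $25,558 → take DB $46,196. Book value $92,394.
Accumulated through year 2 = $207,885 − $92,394 = $115,491.

$115,491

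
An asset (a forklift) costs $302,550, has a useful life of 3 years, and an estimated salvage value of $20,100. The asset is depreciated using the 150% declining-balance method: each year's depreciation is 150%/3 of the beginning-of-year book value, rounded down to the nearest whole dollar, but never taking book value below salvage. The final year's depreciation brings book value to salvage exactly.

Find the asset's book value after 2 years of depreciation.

Depreciable base = $302,550 − $20,100 = $282,450.
Year 1: ⌊$302,550 × 150%/3⌋ = $151,275. Book value $151,275.
Year 2: ⌊$151,275 × 150%/3⌋ = $75,637. Book value $75,638.

$75,638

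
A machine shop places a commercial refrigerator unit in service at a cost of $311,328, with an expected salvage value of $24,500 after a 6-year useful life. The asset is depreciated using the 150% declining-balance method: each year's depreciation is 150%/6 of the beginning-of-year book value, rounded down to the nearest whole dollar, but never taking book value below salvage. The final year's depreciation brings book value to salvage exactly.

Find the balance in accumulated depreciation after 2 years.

Depreciable base = $311,328 − $24,500 = $286,828.
Year 1: ⌊$311,328 × 150%/6⌋ = $77,832. Book value $233,496.
Year 2: ⌊$233,496 × 150%/6⌋ = $58,374. Book value $175,122.
Accumulated through year 2 = $311,328 − $175,122 = $136,206.

$136,206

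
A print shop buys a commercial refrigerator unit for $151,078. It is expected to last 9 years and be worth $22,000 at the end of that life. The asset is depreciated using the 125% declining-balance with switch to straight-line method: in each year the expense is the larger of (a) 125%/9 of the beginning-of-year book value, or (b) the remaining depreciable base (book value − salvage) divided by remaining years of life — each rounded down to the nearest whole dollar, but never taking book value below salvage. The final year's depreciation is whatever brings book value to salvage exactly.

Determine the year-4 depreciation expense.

Depreciable base = $151,078 − $22,000 = $129,078.
Year 1: DB = ⌊$151,078 × 125%/9⌋ = $20,983; SL = ⌊$129,078/9⌋ = $14,342 → take DB $20,983. Book value $130,095.
Year 2: DB = ⌊$130,095 × 125%/9⌋ = $18,068; SL = ⌊$108,095/8⌋ = $13,511 → take DB $18,068. Book value $112,027.
Year 3: DB = ⌊$112,027 × 125%/9⌋ = $15,559; SL = ⌊$90,027/7⌋ = $12,861 → take DB $15,559. Book value $96,468.
Year 4: DB = ⌊$96,468 × 125%/9⌋ = $13,398; SL = ⌊$74,468/6⌋ = $12,411 → take DB $13,398. Book value $83,070.

$13,398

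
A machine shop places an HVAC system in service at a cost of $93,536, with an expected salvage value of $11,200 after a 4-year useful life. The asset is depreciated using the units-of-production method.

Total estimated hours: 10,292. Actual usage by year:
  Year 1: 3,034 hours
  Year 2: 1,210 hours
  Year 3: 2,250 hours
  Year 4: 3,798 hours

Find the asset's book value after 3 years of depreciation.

$41,584

Depreciable base = $93,536 − $11,200 = $82,336.
Rate = $82,336 / 10,292 hours = $8 per hour.
Year 1: 3,034 × $8 = $24,272. Book value $69,264.
Year 2: 1,210 × $8 = $9,680. Book value $59,584.
Year 3: 2,250 × $8 = $18,000. Book value $41,584.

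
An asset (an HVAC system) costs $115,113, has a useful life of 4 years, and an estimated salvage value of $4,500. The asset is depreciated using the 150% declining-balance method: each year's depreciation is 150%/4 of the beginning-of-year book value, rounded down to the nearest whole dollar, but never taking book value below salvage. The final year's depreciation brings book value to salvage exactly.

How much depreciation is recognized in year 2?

Depreciable base = $115,113 − $4,500 = $110,613.
Year 1: ⌊$115,113 × 150%/4⌋ = $43,167. Book value $71,946.
Year 2: ⌊$71,946 × 150%/4⌋ = $26,979. Book value $44,967.

$26,979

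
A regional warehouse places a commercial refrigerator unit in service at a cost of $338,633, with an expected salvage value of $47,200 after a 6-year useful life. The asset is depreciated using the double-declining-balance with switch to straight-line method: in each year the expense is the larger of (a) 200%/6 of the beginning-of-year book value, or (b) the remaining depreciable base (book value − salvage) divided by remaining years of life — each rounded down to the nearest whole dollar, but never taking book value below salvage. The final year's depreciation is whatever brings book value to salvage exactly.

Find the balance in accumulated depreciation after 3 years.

$238,297

Depreciable base = $338,633 − $47,200 = $291,433.
Year 1: DB = ⌊$338,633 × 200%/6⌋ = $112,877; SL = ⌊$291,433/6⌋ = $48,572 → take DB $112,877. Book value $225,756.
Year 2: DB = ⌊$225,756 × 200%/6⌋ = $75,252; SL = ⌊$178,556/5⌋ = $35,711 → take DB $75,252. Book value $150,504.
Year 3: DB = ⌊$150,504 × 200%/6⌋ = $50,168; SL = ⌊$103,304/4⌋ = $25,826 → take DB $50,168. Book value $100,336.
Accumulated through year 3 = $338,633 − $100,336 = $238,297.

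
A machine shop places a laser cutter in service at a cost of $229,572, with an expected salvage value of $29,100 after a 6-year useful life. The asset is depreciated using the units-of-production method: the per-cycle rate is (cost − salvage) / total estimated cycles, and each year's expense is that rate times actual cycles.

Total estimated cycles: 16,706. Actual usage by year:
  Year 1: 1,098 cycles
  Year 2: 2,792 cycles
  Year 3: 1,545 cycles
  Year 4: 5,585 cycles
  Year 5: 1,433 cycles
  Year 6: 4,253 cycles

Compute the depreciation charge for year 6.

$51,036

Depreciable base = $229,572 − $29,100 = $200,472.
Rate = $200,472 / 16,706 cycles = $12 per cycle.
Year 1: 1,098 × $12 = $13,176. Book value $216,396.
Year 2: 2,792 × $12 = $33,504. Book value $182,892.
Year 3: 1,545 × $12 = $18,540. Book value $164,352.
Year 4: 5,585 × $12 = $67,020. Book value $97,332.
Year 5: 1,433 × $12 = $17,196. Book value $80,136.
Year 6: 4,253 × $12 = $51,036. Book value $29,100.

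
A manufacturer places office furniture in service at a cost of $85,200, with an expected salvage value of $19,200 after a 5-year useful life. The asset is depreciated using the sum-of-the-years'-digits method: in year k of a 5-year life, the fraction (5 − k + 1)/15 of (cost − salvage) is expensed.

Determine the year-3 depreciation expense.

Depreciable base = $85,200 − $19,200 = $66,000.
Sum of the years' digits = 5+4+3+2+1 = 15.
Year 1: $66,000 × 5/15 = $22,000. Book value $63,200.
Year 2: $66,000 × 4/15 = $17,600. Book value $45,600.
Year 3: $66,000 × 3/15 = $13,200. Book value $32,400.

$13,200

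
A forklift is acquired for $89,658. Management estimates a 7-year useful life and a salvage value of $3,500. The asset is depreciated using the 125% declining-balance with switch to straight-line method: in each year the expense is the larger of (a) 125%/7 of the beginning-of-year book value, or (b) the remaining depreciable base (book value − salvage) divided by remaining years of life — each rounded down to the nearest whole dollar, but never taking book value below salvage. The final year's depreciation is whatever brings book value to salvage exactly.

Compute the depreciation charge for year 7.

$11,400

Depreciable base = $89,658 − $3,500 = $86,158.
Year 1: DB = ⌊$89,658 × 125%/7⌋ = $16,010; SL = ⌊$86,158/7⌋ = $12,308 → take DB $16,010. Book value $73,648.
Year 2: DB = ⌊$73,648 × 125%/7⌋ = $13,151; SL = ⌊$70,148/6⌋ = $11,691 → take DB $13,151. Book value $60,497.
Year 3: DB = ⌊$60,497 × 125%/7⌋ = $10,803; SL = ⌊$56,997/5⌋ = $11,399 → take SL $11,399. Book value $49,098.
Year 4: DB = ⌊$49,098 × 125%/7⌋ = $8,767; SL = ⌊$45,598/4⌋ = $11,399 → take SL $11,399. Book value $37,699.
Year 5: DB = ⌊$37,699 × 125%/7⌋ = $6,731; SL = ⌊$34,199/3⌋ = $11,399 → take SL $11,399. Book value $26,300.
Year 6: DB = ⌊$26,300 × 125%/7⌋ = $4,696; SL = ⌊$22,800/2⌋ = $11,400 → take SL $11,400. Book value $14,900.
Year 7 (final): $14,900 − $3,500 = $11,400. Book value $3,500.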